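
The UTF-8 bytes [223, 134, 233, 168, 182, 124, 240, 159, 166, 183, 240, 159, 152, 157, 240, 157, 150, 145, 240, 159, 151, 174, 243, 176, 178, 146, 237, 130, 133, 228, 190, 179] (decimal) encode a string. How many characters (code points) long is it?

Byte at offset 0: 0xDF = 11011111 → 2-byte char (#1). Advance 2.
Byte at offset 2: 0xE9 = 11101001 → 3-byte char (#2). Advance 3.
Byte at offset 5: 0x7C = 01111100 → 1-byte char (#3). Advance 1.
Byte at offset 6: 0xF0 = 11110000 → 4-byte char (#4). Advance 4.
Byte at offset 10: 0xF0 = 11110000 → 4-byte char (#5). Advance 4.
Byte at offset 14: 0xF0 = 11110000 → 4-byte char (#6). Advance 4.
Byte at offset 18: 0xF0 = 11110000 → 4-byte char (#7). Advance 4.
Byte at offset 22: 0xF3 = 11110011 → 4-byte char (#8). Advance 4.
Byte at offset 26: 0xED = 11101101 → 3-byte char (#9). Advance 3.
Byte at offset 29: 0xE4 = 11100100 → 3-byte char (#10). Advance 3.
Reached end at offset 32 after 10 code points.

10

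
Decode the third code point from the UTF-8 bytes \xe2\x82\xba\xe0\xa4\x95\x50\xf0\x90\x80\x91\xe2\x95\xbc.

U+0050

Offset 0: leading byte 0xE2 = 11100010 → 3-byte char #1 = E2 82 BA.
Offset 3: leading byte 0xE0 = 11100000 → 3-byte char #2 = E0 A4 95.
Offset 6: leading byte 0x50 = 01010000 → 1-byte char #3 = 50.
Leading byte 0x50 = 01010000 matches 0xxxxxxx → 1-byte sequence.
Byte 1: 0x50 = 01010000, payload 1010000 (7 bits).
Concatenate: 1010000 = 0x50 (7 bits → U+0050).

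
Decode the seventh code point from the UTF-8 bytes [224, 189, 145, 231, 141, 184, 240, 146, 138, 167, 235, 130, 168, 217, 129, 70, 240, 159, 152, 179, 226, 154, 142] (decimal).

U+1F633

Offset 0: leading byte 0xE0 = 11100000 → 3-byte char #1 = E0 BD 91.
Offset 3: leading byte 0xE7 = 11100111 → 3-byte char #2 = E7 8D B8.
Offset 6: leading byte 0xF0 = 11110000 → 4-byte char #3 = F0 92 8A A7.
Offset 10: leading byte 0xEB = 11101011 → 3-byte char #4 = EB 82 A8.
Offset 13: leading byte 0xD9 = 11011001 → 2-byte char #5 = D9 81.
Offset 15: leading byte 0x46 = 01000110 → 1-byte char #6 = 46.
Offset 16: leading byte 0xF0 = 11110000 → 4-byte char #7 = F0 9F 98 B3.
Leading byte 0xF0 = 11110000 matches 11110xxx → 4-byte sequence.
Byte 1: 0xF0 = 11110000, payload 000 (3 bits).
Byte 2: 0x9F = 10011111 (10xxxxxx ✓), payload 011111.
Byte 3: 0x98 = 10011000 (10xxxxxx ✓), payload 011000.
Byte 4: 0xB3 = 10110011 (10xxxxxx ✓), payload 110011.
Concatenate: 000011111011000110011 = 0x1F633 (21 bits → U+1F633).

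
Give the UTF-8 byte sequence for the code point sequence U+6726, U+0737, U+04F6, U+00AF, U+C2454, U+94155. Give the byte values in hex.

U+6726: 3-byte form → E6 9C A6.
U+0737: 2-byte form → DC B7.
U+04F6: 2-byte form → D3 B6.
U+00AF: 2-byte form → C2 AF.
U+C2454: 4-byte form → F3 82 91 94.
U+94155: 4-byte form → F2 94 85 95.
Concatenated (17 bytes): E6 9C A6 DC B7 D3 B6 C2 AF F3 82 91 94 F2 94 85 95.

E6 9C A6 DC B7 D3 B6 C2 AF F3 82 91 94 F2 94 85 95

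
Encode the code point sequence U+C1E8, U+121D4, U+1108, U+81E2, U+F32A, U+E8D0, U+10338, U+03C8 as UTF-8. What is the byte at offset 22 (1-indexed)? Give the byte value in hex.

1-indexed offset 22 is 0-indexed offset 21.
U+C1E8 → 3-byte form EC 87 A8 at offsets 0–2.
U+121D4 → 4-byte form F0 92 87 94 at offsets 3–6.
U+1108 → 3-byte form E1 84 88 at offsets 7–9.
U+81E2 → 3-byte form E8 87 A2 at offsets 10–12.
U+F32A → 3-byte form EF 8C AA at offsets 13–15.
U+E8D0 → 3-byte form EE A3 90 at offsets 16–18.
U+10338 → 4-byte form F0 90 8C B8 at offsets 19–22.
Offset 21 falls in char 7's range; it's byte 3 of F0 90 8C B8 = 0x8C.

0x8C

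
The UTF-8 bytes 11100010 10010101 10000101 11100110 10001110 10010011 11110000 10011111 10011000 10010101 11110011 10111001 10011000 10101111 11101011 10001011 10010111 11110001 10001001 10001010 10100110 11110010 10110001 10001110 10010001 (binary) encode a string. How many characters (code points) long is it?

Byte at offset 0: 0xE2 = 11100010 → 3-byte char (#1). Advance 3.
Byte at offset 3: 0xE6 = 11100110 → 3-byte char (#2). Advance 3.
Byte at offset 6: 0xF0 = 11110000 → 4-byte char (#3). Advance 4.
Byte at offset 10: 0xF3 = 11110011 → 4-byte char (#4). Advance 4.
Byte at offset 14: 0xEB = 11101011 → 3-byte char (#5). Advance 3.
Byte at offset 17: 0xF1 = 11110001 → 4-byte char (#6). Advance 4.
Byte at offset 21: 0xF2 = 11110010 → 4-byte char (#7). Advance 4.
Reached end at offset 25 after 7 code points.

7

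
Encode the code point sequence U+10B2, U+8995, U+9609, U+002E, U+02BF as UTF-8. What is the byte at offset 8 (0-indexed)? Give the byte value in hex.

0x89

U+10B2 → 3-byte form E1 82 B2 at offsets 0–2.
U+8995 → 3-byte form E8 A6 95 at offsets 3–5.
U+9609 → 3-byte form E9 98 89 at offsets 6–8.
Offset 8 falls in char 3's range; it's byte 3 of E9 98 89 = 0x89.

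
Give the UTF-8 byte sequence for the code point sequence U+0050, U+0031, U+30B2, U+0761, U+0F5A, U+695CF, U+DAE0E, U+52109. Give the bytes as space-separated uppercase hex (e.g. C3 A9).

U+0050: 1-byte form → 50.
U+0031: 1-byte form → 31.
U+30B2: 3-byte form → E3 82 B2.
U+0761: 2-byte form → DD A1.
U+0F5A: 3-byte form → E0 BD 9A.
U+695CF: 4-byte form → F1 A9 97 8F.
U+DAE0E: 4-byte form → F3 9A B8 8E.
U+52109: 4-byte form → F1 92 84 89.
Concatenated (22 bytes): 50 31 E3 82 B2 DD A1 E0 BD 9A F1 A9 97 8F F3 9A B8 8E F1 92 84 89.

50 31 E3 82 B2 DD A1 E0 BD 9A F1 A9 97 8F F3 9A B8 8E F1 92 84 89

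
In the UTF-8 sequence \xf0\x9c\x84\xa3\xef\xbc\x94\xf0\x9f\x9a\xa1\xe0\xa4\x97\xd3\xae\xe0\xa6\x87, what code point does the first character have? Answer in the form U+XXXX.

Offset 0: leading byte 0xF0 = 11110000 → 4-byte char #1 = F0 9C 84 A3.
Leading byte 0xF0 = 11110000 matches 11110xxx → 4-byte sequence.
Byte 1: 0xF0 = 11110000, payload 000 (3 bits).
Byte 2: 0x9C = 10011100 (10xxxxxx ✓), payload 011100.
Byte 3: 0x84 = 10000100 (10xxxxxx ✓), payload 000100.
Byte 4: 0xA3 = 10100011 (10xxxxxx ✓), payload 100011.
Concatenate: 000011100000100100011 = 0x1C123 (21 bits → U+1C123).

U+1C123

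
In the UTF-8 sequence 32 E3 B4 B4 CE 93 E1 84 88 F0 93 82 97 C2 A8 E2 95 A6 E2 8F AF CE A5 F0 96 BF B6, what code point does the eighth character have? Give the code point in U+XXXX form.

U+23EF

Offset 0: leading byte 0x32 = 00110010 → 1-byte char #1 = 32.
Offset 1: leading byte 0xE3 = 11100011 → 3-byte char #2 = E3 B4 B4.
Offset 4: leading byte 0xCE = 11001110 → 2-byte char #3 = CE 93.
Offset 6: leading byte 0xE1 = 11100001 → 3-byte char #4 = E1 84 88.
Offset 9: leading byte 0xF0 = 11110000 → 4-byte char #5 = F0 93 82 97.
Offset 13: leading byte 0xC2 = 11000010 → 2-byte char #6 = C2 A8.
Offset 15: leading byte 0xE2 = 11100010 → 3-byte char #7 = E2 95 A6.
Offset 18: leading byte 0xE2 = 11100010 → 3-byte char #8 = E2 8F AF.
Leading byte 0xE2 = 11100010 matches 1110xxxx → 3-byte sequence.
Byte 1: 0xE2 = 11100010, payload 0010 (4 bits).
Byte 2: 0x8F = 10001111 (10xxxxxx ✓), payload 001111.
Byte 3: 0xAF = 10101111 (10xxxxxx ✓), payload 101111.
Concatenate: 0010001111101111 = 0x23EF (16 bits → U+23EF).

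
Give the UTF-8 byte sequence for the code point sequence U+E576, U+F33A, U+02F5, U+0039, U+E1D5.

EE 95 B6 EF 8C BA CB B5 39 EE 87 95

U+E576: 3-byte form → EE 95 B6.
U+F33A: 3-byte form → EF 8C BA.
U+02F5: 2-byte form → CB B5.
U+0039: 1-byte form → 39.
U+E1D5: 3-byte form → EE 87 95.
Concatenated (12 bytes): EE 95 B6 EF 8C BA CB B5 39 EE 87 95.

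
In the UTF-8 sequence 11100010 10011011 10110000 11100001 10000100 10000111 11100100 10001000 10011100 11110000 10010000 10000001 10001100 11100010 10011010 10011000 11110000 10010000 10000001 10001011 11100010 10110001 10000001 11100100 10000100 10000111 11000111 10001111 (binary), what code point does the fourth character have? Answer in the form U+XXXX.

Offset 0: leading byte 0xE2 = 11100010 → 3-byte char #1 = E2 9B B0.
Offset 3: leading byte 0xE1 = 11100001 → 3-byte char #2 = E1 84 87.
Offset 6: leading byte 0xE4 = 11100100 → 3-byte char #3 = E4 88 9C.
Offset 9: leading byte 0xF0 = 11110000 → 4-byte char #4 = F0 90 81 8C.
Leading byte 0xF0 = 11110000 matches 11110xxx → 4-byte sequence.
Byte 1: 0xF0 = 11110000, payload 000 (3 bits).
Byte 2: 0x90 = 10010000 (10xxxxxx ✓), payload 010000.
Byte 3: 0x81 = 10000001 (10xxxxxx ✓), payload 000001.
Byte 4: 0x8C = 10001100 (10xxxxxx ✓), payload 001100.
Concatenate: 000010000000001001100 = 0x1004C (21 bits → U+1004C).

U+1004C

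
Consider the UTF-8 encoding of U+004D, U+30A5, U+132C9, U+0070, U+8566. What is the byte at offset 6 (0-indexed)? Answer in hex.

U+004D → 1-byte form 4D at offsets 0–0.
U+30A5 → 3-byte form E3 82 A5 at offsets 1–3.
U+132C9 → 4-byte form F0 93 8B 89 at offsets 4–7.
Offset 6 falls in char 3's range; it's byte 3 of F0 93 8B 89 = 0x8B.

0x8B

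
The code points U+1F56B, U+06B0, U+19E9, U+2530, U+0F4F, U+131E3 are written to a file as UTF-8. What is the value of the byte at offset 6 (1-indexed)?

0xB0

1-indexed offset 6 is 0-indexed offset 5.
U+1F56B → 4-byte form F0 9F 95 AB at offsets 0–3.
U+06B0 → 2-byte form DA B0 at offsets 4–5.
Offset 5 falls in char 2's range; it's byte 2 of DA B0 = 0xB0.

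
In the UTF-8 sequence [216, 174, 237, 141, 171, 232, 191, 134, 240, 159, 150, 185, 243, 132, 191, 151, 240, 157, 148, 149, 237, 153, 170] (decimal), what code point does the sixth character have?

Offset 0: leading byte 0xD8 = 11011000 → 2-byte char #1 = D8 AE.
Offset 2: leading byte 0xED = 11101101 → 3-byte char #2 = ED 8D AB.
Offset 5: leading byte 0xE8 = 11101000 → 3-byte char #3 = E8 BF 86.
Offset 8: leading byte 0xF0 = 11110000 → 4-byte char #4 = F0 9F 96 B9.
Offset 12: leading byte 0xF3 = 11110011 → 4-byte char #5 = F3 84 BF 97.
Offset 16: leading byte 0xF0 = 11110000 → 4-byte char #6 = F0 9D 94 95.
Leading byte 0xF0 = 11110000 matches 11110xxx → 4-byte sequence.
Byte 1: 0xF0 = 11110000, payload 000 (3 bits).
Byte 2: 0x9D = 10011101 (10xxxxxx ✓), payload 011101.
Byte 3: 0x94 = 10010100 (10xxxxxx ✓), payload 010100.
Byte 4: 0x95 = 10010101 (10xxxxxx ✓), payload 010101.
Concatenate: 000011101010100010101 = 0x1D515 (21 bits → U+1D515).

U+1D515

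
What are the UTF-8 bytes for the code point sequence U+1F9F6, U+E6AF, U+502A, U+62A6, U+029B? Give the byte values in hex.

F0 9F A7 B6 EE 9A AF E5 80 AA E6 8A A6 CA 9B

U+1F9F6: 4-byte form → F0 9F A7 B6.
U+E6AF: 3-byte form → EE 9A AF.
U+502A: 3-byte form → E5 80 AA.
U+62A6: 3-byte form → E6 8A A6.
U+029B: 2-byte form → CA 9B.
Concatenated (15 bytes): F0 9F A7 B6 EE 9A AF E5 80 AA E6 8A A6 CA 9B.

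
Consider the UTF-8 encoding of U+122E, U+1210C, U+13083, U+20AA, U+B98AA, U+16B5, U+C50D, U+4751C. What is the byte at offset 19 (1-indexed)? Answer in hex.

0xE1

1-indexed offset 19 is 0-indexed offset 18.
U+122E → 3-byte form E1 88 AE at offsets 0–2.
U+1210C → 4-byte form F0 92 84 8C at offsets 3–6.
U+13083 → 4-byte form F0 93 82 83 at offsets 7–10.
U+20AA → 3-byte form E2 82 AA at offsets 11–13.
U+B98AA → 4-byte form F2 B9 A2 AA at offsets 14–17.
U+16B5 → 3-byte form E1 9A B5 at offsets 18–20.
Offset 18 falls in char 6's range; it's byte 1 of E1 9A B5 = 0xE1.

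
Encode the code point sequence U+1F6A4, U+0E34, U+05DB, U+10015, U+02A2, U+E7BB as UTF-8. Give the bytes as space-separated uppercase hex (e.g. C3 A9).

U+1F6A4: 4-byte form → F0 9F 9A A4.
U+0E34: 3-byte form → E0 B8 B4.
U+05DB: 2-byte form → D7 9B.
U+10015: 4-byte form → F0 90 80 95.
U+02A2: 2-byte form → CA A2.
U+E7BB: 3-byte form → EE 9E BB.
Concatenated (18 bytes): F0 9F 9A A4 E0 B8 B4 D7 9B F0 90 80 95 CA A2 EE 9E BB.

F0 9F 9A A4 E0 B8 B4 D7 9B F0 90 80 95 CA A2 EE 9E BB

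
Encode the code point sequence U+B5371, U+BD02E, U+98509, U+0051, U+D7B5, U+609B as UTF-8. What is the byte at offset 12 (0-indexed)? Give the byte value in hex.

U+B5371 → 4-byte form F2 B5 8D B1 at offsets 0–3.
U+BD02E → 4-byte form F2 BD 80 AE at offsets 4–7.
U+98509 → 4-byte form F2 98 94 89 at offsets 8–11.
U+0051 → 1-byte form 51 at offsets 12–12.
Offset 12 falls in char 4's range; it's byte 1 of 51 = 0x51.

0x51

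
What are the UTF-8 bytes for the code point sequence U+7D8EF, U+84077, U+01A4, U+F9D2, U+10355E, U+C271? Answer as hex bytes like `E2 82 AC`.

U+7D8EF: 4-byte form → F1 BD A3 AF.
U+84077: 4-byte form → F2 84 81 B7.
U+01A4: 2-byte form → C6 A4.
U+F9D2: 3-byte form → EF A7 92.
U+10355E: 4-byte form → F4 83 95 9E.
U+C271: 3-byte form → EC 89 B1.
Concatenated (20 bytes): F1 BD A3 AF F2 84 81 B7 C6 A4 EF A7 92 F4 83 95 9E EC 89 B1.

F1 BD A3 AF F2 84 81 B7 C6 A4 EF A7 92 F4 83 95 9E EC 89 B1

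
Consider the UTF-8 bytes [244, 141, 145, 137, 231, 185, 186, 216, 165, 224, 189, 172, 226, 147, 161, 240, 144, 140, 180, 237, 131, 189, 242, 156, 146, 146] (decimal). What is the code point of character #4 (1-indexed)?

U+0F6C

Offset 0: leading byte 0xF4 = 11110100 → 4-byte char #1 = F4 8D 91 89.
Offset 4: leading byte 0xE7 = 11100111 → 3-byte char #2 = E7 B9 BA.
Offset 7: leading byte 0xD8 = 11011000 → 2-byte char #3 = D8 A5.
Offset 9: leading byte 0xE0 = 11100000 → 3-byte char #4 = E0 BD AC.
Leading byte 0xE0 = 11100000 matches 1110xxxx → 3-byte sequence.
Byte 1: 0xE0 = 11100000, payload 0000 (4 bits).
Byte 2: 0xBD = 10111101 (10xxxxxx ✓), payload 111101.
Byte 3: 0xAC = 10101100 (10xxxxxx ✓), payload 101100.
Concatenate: 0000111101101100 = 0xF6C (16 bits → U+0F6C).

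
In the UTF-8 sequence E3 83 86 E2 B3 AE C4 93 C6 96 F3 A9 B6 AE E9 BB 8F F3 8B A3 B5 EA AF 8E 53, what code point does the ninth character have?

Offset 0: leading byte 0xE3 = 11100011 → 3-byte char #1 = E3 83 86.
Offset 3: leading byte 0xE2 = 11100010 → 3-byte char #2 = E2 B3 AE.
Offset 6: leading byte 0xC4 = 11000100 → 2-byte char #3 = C4 93.
Offset 8: leading byte 0xC6 = 11000110 → 2-byte char #4 = C6 96.
Offset 10: leading byte 0xF3 = 11110011 → 4-byte char #5 = F3 A9 B6 AE.
Offset 14: leading byte 0xE9 = 11101001 → 3-byte char #6 = E9 BB 8F.
Offset 17: leading byte 0xF3 = 11110011 → 4-byte char #7 = F3 8B A3 B5.
Offset 21: leading byte 0xEA = 11101010 → 3-byte char #8 = EA AF 8E.
Offset 24: leading byte 0x53 = 01010011 → 1-byte char #9 = 53.
Leading byte 0x53 = 01010011 matches 0xxxxxxx → 1-byte sequence.
Byte 1: 0x53 = 01010011, payload 1010011 (7 bits).
Concatenate: 1010011 = 0x53 (7 bits → U+0053).

U+0053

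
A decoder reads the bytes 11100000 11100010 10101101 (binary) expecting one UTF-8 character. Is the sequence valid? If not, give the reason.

invalid (non-continuation byte where continuation expected)

Leading byte 0xE0 = 11100000 → 3-byte form.
Byte 2 is 0xE2 = 11100010, which is not 10xxxxxx — expected a continuation byte.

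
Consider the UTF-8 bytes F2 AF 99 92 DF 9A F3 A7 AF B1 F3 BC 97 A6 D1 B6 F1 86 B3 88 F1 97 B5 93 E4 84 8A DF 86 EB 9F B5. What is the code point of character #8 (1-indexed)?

U+410A

Offset 0: leading byte 0xF2 = 11110010 → 4-byte char #1 = F2 AF 99 92.
Offset 4: leading byte 0xDF = 11011111 → 2-byte char #2 = DF 9A.
Offset 6: leading byte 0xF3 = 11110011 → 4-byte char #3 = F3 A7 AF B1.
Offset 10: leading byte 0xF3 = 11110011 → 4-byte char #4 = F3 BC 97 A6.
Offset 14: leading byte 0xD1 = 11010001 → 2-byte char #5 = D1 B6.
Offset 16: leading byte 0xF1 = 11110001 → 4-byte char #6 = F1 86 B3 88.
Offset 20: leading byte 0xF1 = 11110001 → 4-byte char #7 = F1 97 B5 93.
Offset 24: leading byte 0xE4 = 11100100 → 3-byte char #8 = E4 84 8A.
Leading byte 0xE4 = 11100100 matches 1110xxxx → 3-byte sequence.
Byte 1: 0xE4 = 11100100, payload 0100 (4 bits).
Byte 2: 0x84 = 10000100 (10xxxxxx ✓), payload 000100.
Byte 3: 0x8A = 10001010 (10xxxxxx ✓), payload 001010.
Concatenate: 0100000100001010 = 0x410A (16 bits → U+410A).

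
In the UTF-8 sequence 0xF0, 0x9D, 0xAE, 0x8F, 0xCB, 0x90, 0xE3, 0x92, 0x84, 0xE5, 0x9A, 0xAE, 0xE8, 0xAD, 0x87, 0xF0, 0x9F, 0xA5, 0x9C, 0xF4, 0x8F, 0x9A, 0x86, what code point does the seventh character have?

Offset 0: leading byte 0xF0 = 11110000 → 4-byte char #1 = F0 9D AE 8F.
Offset 4: leading byte 0xCB = 11001011 → 2-byte char #2 = CB 90.
Offset 6: leading byte 0xE3 = 11100011 → 3-byte char #3 = E3 92 84.
Offset 9: leading byte 0xE5 = 11100101 → 3-byte char #4 = E5 9A AE.
Offset 12: leading byte 0xE8 = 11101000 → 3-byte char #5 = E8 AD 87.
Offset 15: leading byte 0xF0 = 11110000 → 4-byte char #6 = F0 9F A5 9C.
Offset 19: leading byte 0xF4 = 11110100 → 4-byte char #7 = F4 8F 9A 86.
Leading byte 0xF4 = 11110100 matches 11110xxx → 4-byte sequence.
Byte 1: 0xF4 = 11110100, payload 100 (3 bits).
Byte 2: 0x8F = 10001111 (10xxxxxx ✓), payload 001111.
Byte 3: 0x9A = 10011010 (10xxxxxx ✓), payload 011010.
Byte 4: 0x86 = 10000110 (10xxxxxx ✓), payload 000110.
Concatenate: 100001111011010000110 = 0x10F686 (21 bits → U+10F686).

U+10F686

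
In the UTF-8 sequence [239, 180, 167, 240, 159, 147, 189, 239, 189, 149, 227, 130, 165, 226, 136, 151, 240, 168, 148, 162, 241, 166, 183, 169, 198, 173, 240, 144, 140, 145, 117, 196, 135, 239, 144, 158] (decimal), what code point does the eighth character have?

U+01AD

Offset 0: leading byte 0xEF = 11101111 → 3-byte char #1 = EF B4 A7.
Offset 3: leading byte 0xF0 = 11110000 → 4-byte char #2 = F0 9F 93 BD.
Offset 7: leading byte 0xEF = 11101111 → 3-byte char #3 = EF BD 95.
Offset 10: leading byte 0xE3 = 11100011 → 3-byte char #4 = E3 82 A5.
Offset 13: leading byte 0xE2 = 11100010 → 3-byte char #5 = E2 88 97.
Offset 16: leading byte 0xF0 = 11110000 → 4-byte char #6 = F0 A8 94 A2.
Offset 20: leading byte 0xF1 = 11110001 → 4-byte char #7 = F1 A6 B7 A9.
Offset 24: leading byte 0xC6 = 11000110 → 2-byte char #8 = C6 AD.
Leading byte 0xC6 = 11000110 matches 110xxxxx → 2-byte sequence.
Byte 1: 0xC6 = 11000110, payload 00110 (5 bits).
Byte 2: 0xAD = 10101101 (10xxxxxx ✓), payload 101101.
Concatenate: 00110101101 = 0x1AD (11 bits → U+01AD).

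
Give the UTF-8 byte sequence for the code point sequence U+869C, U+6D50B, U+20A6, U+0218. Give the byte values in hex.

U+869C: 3-byte form → E8 9A 9C.
U+6D50B: 4-byte form → F1 AD 94 8B.
U+20A6: 3-byte form → E2 82 A6.
U+0218: 2-byte form → C8 98.
Concatenated (12 bytes): E8 9A 9C F1 AD 94 8B E2 82 A6 C8 98.

E8 9A 9C F1 AD 94 8B E2 82 A6 C8 98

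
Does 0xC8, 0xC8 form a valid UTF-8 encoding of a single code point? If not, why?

invalid (non-continuation byte where continuation expected)

Leading byte 0xC8 = 11001000 → 2-byte form.
Byte 2 is 0xC8 = 11001000, which is not 10xxxxxx — expected a continuation byte.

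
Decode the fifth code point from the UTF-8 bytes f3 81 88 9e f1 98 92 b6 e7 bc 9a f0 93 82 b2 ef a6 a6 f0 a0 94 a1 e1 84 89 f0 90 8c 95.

Offset 0: leading byte 0xF3 = 11110011 → 4-byte char #1 = F3 81 88 9E.
Offset 4: leading byte 0xF1 = 11110001 → 4-byte char #2 = F1 98 92 B6.
Offset 8: leading byte 0xE7 = 11100111 → 3-byte char #3 = E7 BC 9A.
Offset 11: leading byte 0xF0 = 11110000 → 4-byte char #4 = F0 93 82 B2.
Offset 15: leading byte 0xEF = 11101111 → 3-byte char #5 = EF A6 A6.
Leading byte 0xEF = 11101111 matches 1110xxxx → 3-byte sequence.
Byte 1: 0xEF = 11101111, payload 1111 (4 bits).
Byte 2: 0xA6 = 10100110 (10xxxxxx ✓), payload 100110.
Byte 3: 0xA6 = 10100110 (10xxxxxx ✓), payload 100110.
Concatenate: 1111100110100110 = 0xF9A6 (16 bits → U+F9A6).

U+F9A6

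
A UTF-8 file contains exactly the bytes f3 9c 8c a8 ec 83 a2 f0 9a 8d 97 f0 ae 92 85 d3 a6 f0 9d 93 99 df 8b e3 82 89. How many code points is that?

8

Byte at offset 0: 0xF3 = 11110011 → 4-byte char (#1). Advance 4.
Byte at offset 4: 0xEC = 11101100 → 3-byte char (#2). Advance 3.
Byte at offset 7: 0xF0 = 11110000 → 4-byte char (#3). Advance 4.
Byte at offset 11: 0xF0 = 11110000 → 4-byte char (#4). Advance 4.
Byte at offset 15: 0xD3 = 11010011 → 2-byte char (#5). Advance 2.
Byte at offset 17: 0xF0 = 11110000 → 4-byte char (#6). Advance 4.
Byte at offset 21: 0xDF = 11011111 → 2-byte char (#7). Advance 2.
Byte at offset 23: 0xE3 = 11100011 → 3-byte char (#8). Advance 3.
Reached end at offset 26 after 8 code points.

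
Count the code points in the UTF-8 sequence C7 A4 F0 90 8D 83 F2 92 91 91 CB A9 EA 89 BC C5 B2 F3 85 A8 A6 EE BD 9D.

8

Byte at offset 0: 0xC7 = 11000111 → 2-byte char (#1). Advance 2.
Byte at offset 2: 0xF0 = 11110000 → 4-byte char (#2). Advance 4.
Byte at offset 6: 0xF2 = 11110010 → 4-byte char (#3). Advance 4.
Byte at offset 10: 0xCB = 11001011 → 2-byte char (#4). Advance 2.
Byte at offset 12: 0xEA = 11101010 → 3-byte char (#5). Advance 3.
Byte at offset 15: 0xC5 = 11000101 → 2-byte char (#6). Advance 2.
Byte at offset 17: 0xF3 = 11110011 → 4-byte char (#7). Advance 4.
Byte at offset 21: 0xEE = 11101110 → 3-byte char (#8). Advance 3.
Reached end at offset 24 after 8 code points.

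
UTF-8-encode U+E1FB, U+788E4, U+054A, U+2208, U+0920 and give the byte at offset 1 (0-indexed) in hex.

0x87

U+E1FB → 3-byte form EE 87 BB at offsets 0–2.
Offset 1 falls in char 1's range; it's byte 2 of EE 87 BB = 0x87.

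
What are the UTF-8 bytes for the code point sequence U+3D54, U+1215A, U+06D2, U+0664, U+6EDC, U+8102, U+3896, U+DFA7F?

E3 B5 94 F0 92 85 9A DB 92 D9 A4 E6 BB 9C E8 84 82 E3 A2 96 F3 9F A9 BF

U+3D54: 3-byte form → E3 B5 94.
U+1215A: 4-byte form → F0 92 85 9A.
U+06D2: 2-byte form → DB 92.
U+0664: 2-byte form → D9 A4.
U+6EDC: 3-byte form → E6 BB 9C.
U+8102: 3-byte form → E8 84 82.
U+3896: 3-byte form → E3 A2 96.
U+DFA7F: 4-byte form → F3 9F A9 BF.
Concatenated (24 bytes): E3 B5 94 F0 92 85 9A DB 92 D9 A4 E6 BB 9C E8 84 82 E3 A2 96 F3 9F A9 BF.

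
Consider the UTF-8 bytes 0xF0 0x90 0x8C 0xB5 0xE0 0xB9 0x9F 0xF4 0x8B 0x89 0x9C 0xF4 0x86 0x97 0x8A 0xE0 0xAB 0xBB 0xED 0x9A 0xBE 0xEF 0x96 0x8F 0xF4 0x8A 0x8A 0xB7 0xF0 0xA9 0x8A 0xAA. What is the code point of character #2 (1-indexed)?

U+0E5F

Offset 0: leading byte 0xF0 = 11110000 → 4-byte char #1 = F0 90 8C B5.
Offset 4: leading byte 0xE0 = 11100000 → 3-byte char #2 = E0 B9 9F.
Leading byte 0xE0 = 11100000 matches 1110xxxx → 3-byte sequence.
Byte 1: 0xE0 = 11100000, payload 0000 (4 bits).
Byte 2: 0xB9 = 10111001 (10xxxxxx ✓), payload 111001.
Byte 3: 0x9F = 10011111 (10xxxxxx ✓), payload 011111.
Concatenate: 0000111001011111 = 0xE5F (16 bits → U+0E5F).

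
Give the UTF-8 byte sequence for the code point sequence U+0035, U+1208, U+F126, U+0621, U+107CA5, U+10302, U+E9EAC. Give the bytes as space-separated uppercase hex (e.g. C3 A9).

U+0035: 1-byte form → 35.
U+1208: 3-byte form → E1 88 88.
U+F126: 3-byte form → EF 84 A6.
U+0621: 2-byte form → D8 A1.
U+107CA5: 4-byte form → F4 87 B2 A5.
U+10302: 4-byte form → F0 90 8C 82.
U+E9EAC: 4-byte form → F3 A9 BA AC.
Concatenated (21 bytes): 35 E1 88 88 EF 84 A6 D8 A1 F4 87 B2 A5 F0 90 8C 82 F3 A9 BA AC.

35 E1 88 88 EF 84 A6 D8 A1 F4 87 B2 A5 F0 90 8C 82 F3 A9 BA AC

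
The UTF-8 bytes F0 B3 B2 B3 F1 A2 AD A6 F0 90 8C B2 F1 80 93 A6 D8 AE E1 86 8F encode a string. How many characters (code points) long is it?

6

Byte at offset 0: 0xF0 = 11110000 → 4-byte char (#1). Advance 4.
Byte at offset 4: 0xF1 = 11110001 → 4-byte char (#2). Advance 4.
Byte at offset 8: 0xF0 = 11110000 → 4-byte char (#3). Advance 4.
Byte at offset 12: 0xF1 = 11110001 → 4-byte char (#4). Advance 4.
Byte at offset 16: 0xD8 = 11011000 → 2-byte char (#5). Advance 2.
Byte at offset 18: 0xE1 = 11100001 → 3-byte char (#6). Advance 3.
Reached end at offset 21 after 6 code points.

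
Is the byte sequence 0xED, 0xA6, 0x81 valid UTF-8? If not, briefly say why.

invalid (encodes a surrogate (U+D800–U+DFFF))

Structurally a 3-byte sequence; payload = 0xD981.
But 0xD981 is in U+D800–U+DFFF, the surrogate range. Surrogates are not Unicode scalar values and are forbidden in UTF-8.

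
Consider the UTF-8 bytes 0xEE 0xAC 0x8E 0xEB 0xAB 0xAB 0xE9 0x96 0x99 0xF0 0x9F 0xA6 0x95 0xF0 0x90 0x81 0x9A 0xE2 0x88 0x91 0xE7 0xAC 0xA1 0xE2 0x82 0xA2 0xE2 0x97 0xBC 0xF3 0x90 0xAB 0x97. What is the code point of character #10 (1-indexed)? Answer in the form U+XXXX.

Offset 0: leading byte 0xEE = 11101110 → 3-byte char #1 = EE AC 8E.
Offset 3: leading byte 0xEB = 11101011 → 3-byte char #2 = EB AB AB.
Offset 6: leading byte 0xE9 = 11101001 → 3-byte char #3 = E9 96 99.
Offset 9: leading byte 0xF0 = 11110000 → 4-byte char #4 = F0 9F A6 95.
Offset 13: leading byte 0xF0 = 11110000 → 4-byte char #5 = F0 90 81 9A.
Offset 17: leading byte 0xE2 = 11100010 → 3-byte char #6 = E2 88 91.
Offset 20: leading byte 0xE7 = 11100111 → 3-byte char #7 = E7 AC A1.
Offset 23: leading byte 0xE2 = 11100010 → 3-byte char #8 = E2 82 A2.
Offset 26: leading byte 0xE2 = 11100010 → 3-byte char #9 = E2 97 BC.
Offset 29: leading byte 0xF3 = 11110011 → 4-byte char #10 = F3 90 AB 97.
Leading byte 0xF3 = 11110011 matches 11110xxx → 4-byte sequence.
Byte 1: 0xF3 = 11110011, payload 011 (3 bits).
Byte 2: 0x90 = 10010000 (10xxxxxx ✓), payload 010000.
Byte 3: 0xAB = 10101011 (10xxxxxx ✓), payload 101011.
Byte 4: 0x97 = 10010111 (10xxxxxx ✓), payload 010111.
Concatenate: 011010000101011010111 = 0xD0AD7 (21 bits → U+D0AD7).

U+D0AD7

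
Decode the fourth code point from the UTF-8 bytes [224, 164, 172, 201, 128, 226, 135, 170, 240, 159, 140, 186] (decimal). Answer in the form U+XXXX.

U+1F33A

Offset 0: leading byte 0xE0 = 11100000 → 3-byte char #1 = E0 A4 AC.
Offset 3: leading byte 0xC9 = 11001001 → 2-byte char #2 = C9 80.
Offset 5: leading byte 0xE2 = 11100010 → 3-byte char #3 = E2 87 AA.
Offset 8: leading byte 0xF0 = 11110000 → 4-byte char #4 = F0 9F 8C BA.
Leading byte 0xF0 = 11110000 matches 11110xxx → 4-byte sequence.
Byte 1: 0xF0 = 11110000, payload 000 (3 bits).
Byte 2: 0x9F = 10011111 (10xxxxxx ✓), payload 011111.
Byte 3: 0x8C = 10001100 (10xxxxxx ✓), payload 001100.
Byte 4: 0xBA = 10111010 (10xxxxxx ✓), payload 111010.
Concatenate: 000011111001100111010 = 0x1F33A (21 bits → U+1F33A).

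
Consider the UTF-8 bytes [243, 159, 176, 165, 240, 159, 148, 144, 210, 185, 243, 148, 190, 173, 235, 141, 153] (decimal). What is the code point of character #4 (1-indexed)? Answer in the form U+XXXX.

Offset 0: leading byte 0xF3 = 11110011 → 4-byte char #1 = F3 9F B0 A5.
Offset 4: leading byte 0xF0 = 11110000 → 4-byte char #2 = F0 9F 94 90.
Offset 8: leading byte 0xD2 = 11010010 → 2-byte char #3 = D2 B9.
Offset 10: leading byte 0xF3 = 11110011 → 4-byte char #4 = F3 94 BE AD.
Leading byte 0xF3 = 11110011 matches 11110xxx → 4-byte sequence.
Byte 1: 0xF3 = 11110011, payload 011 (3 bits).
Byte 2: 0x94 = 10010100 (10xxxxxx ✓), payload 010100.
Byte 3: 0xBE = 10111110 (10xxxxxx ✓), payload 111110.
Byte 4: 0xAD = 10101101 (10xxxxxx ✓), payload 101101.
Concatenate: 011010100111110101101 = 0xD4FAD (21 bits → U+D4FAD).

U+D4FAD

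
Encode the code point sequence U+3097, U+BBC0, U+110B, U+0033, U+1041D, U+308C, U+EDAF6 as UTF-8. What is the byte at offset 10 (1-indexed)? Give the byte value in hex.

1-indexed offset 10 is 0-indexed offset 9.
U+3097 → 3-byte form E3 82 97 at offsets 0–2.
U+BBC0 → 3-byte form EB AF 80 at offsets 3–5.
U+110B → 3-byte form E1 84 8B at offsets 6–8.
U+0033 → 1-byte form 33 at offsets 9–9.
Offset 9 falls in char 4's range; it's byte 1 of 33 = 0x33.

0x33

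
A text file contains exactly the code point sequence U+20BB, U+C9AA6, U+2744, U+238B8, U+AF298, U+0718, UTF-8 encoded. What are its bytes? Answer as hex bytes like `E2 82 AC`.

U+20BB: 3-byte form → E2 82 BB.
U+C9AA6: 4-byte form → F3 89 AA A6.
U+2744: 3-byte form → E2 9D 84.
U+238B8: 4-byte form → F0 A3 A2 B8.
U+AF298: 4-byte form → F2 AF 8A 98.
U+0718: 2-byte form → DC 98.
Concatenated (20 bytes): E2 82 BB F3 89 AA A6 E2 9D 84 F0 A3 A2 B8 F2 AF 8A 98 DC 98.

E2 82 BB F3 89 AA A6 E2 9D 84 F0 A3 A2 B8 F2 AF 8A 98 DC 98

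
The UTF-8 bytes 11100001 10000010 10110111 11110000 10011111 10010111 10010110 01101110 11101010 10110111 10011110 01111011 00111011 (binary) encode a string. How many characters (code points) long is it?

6

Byte at offset 0: 0xE1 = 11100001 → 3-byte char (#1). Advance 3.
Byte at offset 3: 0xF0 = 11110000 → 4-byte char (#2). Advance 4.
Byte at offset 7: 0x6E = 01101110 → 1-byte char (#3). Advance 1.
Byte at offset 8: 0xEA = 11101010 → 3-byte char (#4). Advance 3.
Byte at offset 11: 0x7B = 01111011 → 1-byte char (#5). Advance 1.
Byte at offset 12: 0x3B = 00111011 → 1-byte char (#6). Advance 1.
Reached end at offset 13 after 6 code points.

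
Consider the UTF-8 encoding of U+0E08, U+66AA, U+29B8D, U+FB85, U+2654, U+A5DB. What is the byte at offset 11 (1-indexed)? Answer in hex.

0xEF

1-indexed offset 11 is 0-indexed offset 10.
U+0E08 → 3-byte form E0 B8 88 at offsets 0–2.
U+66AA → 3-byte form E6 9A AA at offsets 3–5.
U+29B8D → 4-byte form F0 A9 AE 8D at offsets 6–9.
U+FB85 → 3-byte form EF AE 85 at offsets 10–12.
Offset 10 falls in char 4's range; it's byte 1 of EF AE 85 = 0xEF.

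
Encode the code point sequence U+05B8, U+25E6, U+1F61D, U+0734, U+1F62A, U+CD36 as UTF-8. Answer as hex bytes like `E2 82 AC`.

U+05B8: 2-byte form → D6 B8.
U+25E6: 3-byte form → E2 97 A6.
U+1F61D: 4-byte form → F0 9F 98 9D.
U+0734: 2-byte form → DC B4.
U+1F62A: 4-byte form → F0 9F 98 AA.
U+CD36: 3-byte form → EC B4 B6.
Concatenated (18 bytes): D6 B8 E2 97 A6 F0 9F 98 9D DC B4 F0 9F 98 AA EC B4 B6.

D6 B8 E2 97 A6 F0 9F 98 9D DC B4 F0 9F 98 AA EC B4 B6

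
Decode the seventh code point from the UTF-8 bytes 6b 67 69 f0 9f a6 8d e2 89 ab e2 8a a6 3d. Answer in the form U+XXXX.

Offset 0: leading byte 0x6B = 01101011 → 1-byte char #1 = 6B.
Offset 1: leading byte 0x67 = 01100111 → 1-byte char #2 = 67.
Offset 2: leading byte 0x69 = 01101001 → 1-byte char #3 = 69.
Offset 3: leading byte 0xF0 = 11110000 → 4-byte char #4 = F0 9F A6 8D.
Offset 7: leading byte 0xE2 = 11100010 → 3-byte char #5 = E2 89 AB.
Offset 10: leading byte 0xE2 = 11100010 → 3-byte char #6 = E2 8A A6.
Offset 13: leading byte 0x3D = 00111101 → 1-byte char #7 = 3D.
Leading byte 0x3D = 00111101 matches 0xxxxxxx → 1-byte sequence.
Byte 1: 0x3D = 00111101, payload 0111101 (7 bits).
Concatenate: 0111101 = 0x3D (7 bits → U+003D).

U+003D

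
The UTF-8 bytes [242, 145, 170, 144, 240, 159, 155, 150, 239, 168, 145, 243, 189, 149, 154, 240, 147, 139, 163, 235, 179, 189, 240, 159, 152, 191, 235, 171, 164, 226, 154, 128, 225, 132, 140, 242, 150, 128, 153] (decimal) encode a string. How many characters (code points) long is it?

11

Byte at offset 0: 0xF2 = 11110010 → 4-byte char (#1). Advance 4.
Byte at offset 4: 0xF0 = 11110000 → 4-byte char (#2). Advance 4.
Byte at offset 8: 0xEF = 11101111 → 3-byte char (#3). Advance 3.
Byte at offset 11: 0xF3 = 11110011 → 4-byte char (#4). Advance 4.
Byte at offset 15: 0xF0 = 11110000 → 4-byte char (#5). Advance 4.
Byte at offset 19: 0xEB = 11101011 → 3-byte char (#6). Advance 3.
Byte at offset 22: 0xF0 = 11110000 → 4-byte char (#7). Advance 4.
Byte at offset 26: 0xEB = 11101011 → 3-byte char (#8). Advance 3.
Byte at offset 29: 0xE2 = 11100010 → 3-byte char (#9). Advance 3.
Byte at offset 32: 0xE1 = 11100001 → 3-byte char (#10). Advance 3.
Byte at offset 35: 0xF2 = 11110010 → 4-byte char (#11). Advance 4.
Reached end at offset 39 after 11 code points.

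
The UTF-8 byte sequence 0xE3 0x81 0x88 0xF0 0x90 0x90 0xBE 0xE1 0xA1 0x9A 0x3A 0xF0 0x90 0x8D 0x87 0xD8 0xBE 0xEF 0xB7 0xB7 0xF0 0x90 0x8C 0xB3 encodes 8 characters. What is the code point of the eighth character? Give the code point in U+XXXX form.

U+10333

Offset 0: leading byte 0xE3 = 11100011 → 3-byte char #1 = E3 81 88.
Offset 3: leading byte 0xF0 = 11110000 → 4-byte char #2 = F0 90 90 BE.
Offset 7: leading byte 0xE1 = 11100001 → 3-byte char #3 = E1 A1 9A.
Offset 10: leading byte 0x3A = 00111010 → 1-byte char #4 = 3A.
Offset 11: leading byte 0xF0 = 11110000 → 4-byte char #5 = F0 90 8D 87.
Offset 15: leading byte 0xD8 = 11011000 → 2-byte char #6 = D8 BE.
Offset 17: leading byte 0xEF = 11101111 → 3-byte char #7 = EF B7 B7.
Offset 20: leading byte 0xF0 = 11110000 → 4-byte char #8 = F0 90 8C B3.
Leading byte 0xF0 = 11110000 matches 11110xxx → 4-byte sequence.
Byte 1: 0xF0 = 11110000, payload 000 (3 bits).
Byte 2: 0x90 = 10010000 (10xxxxxx ✓), payload 010000.
Byte 3: 0x8C = 10001100 (10xxxxxx ✓), payload 001100.
Byte 4: 0xB3 = 10110011 (10xxxxxx ✓), payload 110011.
Concatenate: 000010000001100110011 = 0x10333 (21 bits → U+10333).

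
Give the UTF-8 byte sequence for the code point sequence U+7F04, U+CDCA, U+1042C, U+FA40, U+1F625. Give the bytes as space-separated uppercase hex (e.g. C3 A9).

E7 BC 84 EC B7 8A F0 90 90 AC EF A9 80 F0 9F 98 A5

U+7F04: 3-byte form → E7 BC 84.
U+CDCA: 3-byte form → EC B7 8A.
U+1042C: 4-byte form → F0 90 90 AC.
U+FA40: 3-byte form → EF A9 80.
U+1F625: 4-byte form → F0 9F 98 A5.
Concatenated (17 bytes): E7 BC 84 EC B7 8A F0 90 90 AC EF A9 80 F0 9F 98 A5.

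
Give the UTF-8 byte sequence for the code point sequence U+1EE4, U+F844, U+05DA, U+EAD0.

U+1EE4: 3-byte form → E1 BB A4.
U+F844: 3-byte form → EF A1 84.
U+05DA: 2-byte form → D7 9A.
U+EAD0: 3-byte form → EE AB 90.
Concatenated (11 bytes): E1 BB A4 EF A1 84 D7 9A EE AB 90.

E1 BB A4 EF A1 84 D7 9A EE AB 90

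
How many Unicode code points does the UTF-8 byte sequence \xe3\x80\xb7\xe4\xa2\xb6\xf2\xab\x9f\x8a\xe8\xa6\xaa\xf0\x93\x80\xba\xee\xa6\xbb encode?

Byte at offset 0: 0xE3 = 11100011 → 3-byte char (#1). Advance 3.
Byte at offset 3: 0xE4 = 11100100 → 3-byte char (#2). Advance 3.
Byte at offset 6: 0xF2 = 11110010 → 4-byte char (#3). Advance 4.
Byte at offset 10: 0xE8 = 11101000 → 3-byte char (#4). Advance 3.
Byte at offset 13: 0xF0 = 11110000 → 4-byte char (#5). Advance 4.
Byte at offset 17: 0xEE = 11101110 → 3-byte char (#6). Advance 3.
Reached end at offset 20 after 6 code points.

6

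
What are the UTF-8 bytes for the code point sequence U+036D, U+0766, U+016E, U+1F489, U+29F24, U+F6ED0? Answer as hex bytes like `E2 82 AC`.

CD AD DD A6 C5 AE F0 9F 92 89 F0 A9 BC A4 F3 B6 BB 90

U+036D: 2-byte form → CD AD.
U+0766: 2-byte form → DD A6.
U+016E: 2-byte form → C5 AE.
U+1F489: 4-byte form → F0 9F 92 89.
U+29F24: 4-byte form → F0 A9 BC A4.
U+F6ED0: 4-byte form → F3 B6 BB 90.
Concatenated (18 bytes): CD AD DD A6 C5 AE F0 9F 92 89 F0 A9 BC A4 F3 B6 BB 90.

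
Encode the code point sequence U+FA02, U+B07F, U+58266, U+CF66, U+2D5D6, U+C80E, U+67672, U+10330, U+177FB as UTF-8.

U+FA02: 3-byte form → EF A8 82.
U+B07F: 3-byte form → EB 81 BF.
U+58266: 4-byte form → F1 98 89 A6.
U+CF66: 3-byte form → EC BD A6.
U+2D5D6: 4-byte form → F0 AD 97 96.
U+C80E: 3-byte form → EC A0 8E.
U+67672: 4-byte form → F1 A7 99 B2.
U+10330: 4-byte form → F0 90 8C B0.
U+177FB: 4-byte form → F0 97 9F BB.
Concatenated (32 bytes): EF A8 82 EB 81 BF F1 98 89 A6 EC BD A6 F0 AD 97 96 EC A0 8E F1 A7 99 B2 F0 90 8C B0 F0 97 9F BB.

EF A8 82 EB 81 BF F1 98 89 A6 EC BD A6 F0 AD 97 96 EC A0 8E F1 A7 99 B2 F0 90 8C B0 F0 97 9F BB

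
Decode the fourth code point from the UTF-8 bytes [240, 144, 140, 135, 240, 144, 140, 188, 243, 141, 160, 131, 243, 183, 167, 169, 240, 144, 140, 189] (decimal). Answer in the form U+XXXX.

Offset 0: leading byte 0xF0 = 11110000 → 4-byte char #1 = F0 90 8C 87.
Offset 4: leading byte 0xF0 = 11110000 → 4-byte char #2 = F0 90 8C BC.
Offset 8: leading byte 0xF3 = 11110011 → 4-byte char #3 = F3 8D A0 83.
Offset 12: leading byte 0xF3 = 11110011 → 4-byte char #4 = F3 B7 A7 A9.
Leading byte 0xF3 = 11110011 matches 11110xxx → 4-byte sequence.
Byte 1: 0xF3 = 11110011, payload 011 (3 bits).
Byte 2: 0xB7 = 10110111 (10xxxxxx ✓), payload 110111.
Byte 3: 0xA7 = 10100111 (10xxxxxx ✓), payload 100111.
Byte 4: 0xA9 = 10101001 (10xxxxxx ✓), payload 101001.
Concatenate: 011110111100111101001 = 0xF79E9 (21 bits → U+F79E9).

U+F79E9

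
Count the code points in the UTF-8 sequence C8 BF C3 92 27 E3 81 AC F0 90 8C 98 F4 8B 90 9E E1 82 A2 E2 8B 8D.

8

Byte at offset 0: 0xC8 = 11001000 → 2-byte char (#1). Advance 2.
Byte at offset 2: 0xC3 = 11000011 → 2-byte char (#2). Advance 2.
Byte at offset 4: 0x27 = 00100111 → 1-byte char (#3). Advance 1.
Byte at offset 5: 0xE3 = 11100011 → 3-byte char (#4). Advance 3.
Byte at offset 8: 0xF0 = 11110000 → 4-byte char (#5). Advance 4.
Byte at offset 12: 0xF4 = 11110100 → 4-byte char (#6). Advance 4.
Byte at offset 16: 0xE1 = 11100001 → 3-byte char (#7). Advance 3.
Byte at offset 19: 0xE2 = 11100010 → 3-byte char (#8). Advance 3.
Reached end at offset 22 after 8 code points.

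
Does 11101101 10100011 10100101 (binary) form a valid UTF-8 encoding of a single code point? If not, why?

Structurally a 3-byte sequence; payload = 0xD8E5.
But 0xD8E5 is in U+D800–U+DFFF, the surrogate range. Surrogates are not Unicode scalar values and are forbidden in UTF-8.

invalid (encodes a surrogate (U+D800–U+DFFF))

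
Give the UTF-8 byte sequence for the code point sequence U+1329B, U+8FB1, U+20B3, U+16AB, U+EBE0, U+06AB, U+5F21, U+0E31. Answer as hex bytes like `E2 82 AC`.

U+1329B: 4-byte form → F0 93 8A 9B.
U+8FB1: 3-byte form → E8 BE B1.
U+20B3: 3-byte form → E2 82 B3.
U+16AB: 3-byte form → E1 9A AB.
U+EBE0: 3-byte form → EE AF A0.
U+06AB: 2-byte form → DA AB.
U+5F21: 3-byte form → E5 BC A1.
U+0E31: 3-byte form → E0 B8 B1.
Concatenated (24 bytes): F0 93 8A 9B E8 BE B1 E2 82 B3 E1 9A AB EE AF A0 DA AB E5 BC A1 E0 B8 B1.

F0 93 8A 9B E8 BE B1 E2 82 B3 E1 9A AB EE AF A0 DA AB E5 BC A1 E0 B8 B1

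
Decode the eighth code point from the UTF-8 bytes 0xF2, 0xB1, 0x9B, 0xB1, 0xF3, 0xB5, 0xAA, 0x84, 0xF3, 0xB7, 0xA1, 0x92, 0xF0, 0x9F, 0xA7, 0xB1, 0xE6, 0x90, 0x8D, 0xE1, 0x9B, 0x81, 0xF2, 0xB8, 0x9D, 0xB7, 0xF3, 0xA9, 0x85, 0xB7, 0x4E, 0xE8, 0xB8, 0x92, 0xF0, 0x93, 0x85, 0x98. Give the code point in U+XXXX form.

U+E9177

Offset 0: leading byte 0xF2 = 11110010 → 4-byte char #1 = F2 B1 9B B1.
Offset 4: leading byte 0xF3 = 11110011 → 4-byte char #2 = F3 B5 AA 84.
Offset 8: leading byte 0xF3 = 11110011 → 4-byte char #3 = F3 B7 A1 92.
Offset 12: leading byte 0xF0 = 11110000 → 4-byte char #4 = F0 9F A7 B1.
Offset 16: leading byte 0xE6 = 11100110 → 3-byte char #5 = E6 90 8D.
Offset 19: leading byte 0xE1 = 11100001 → 3-byte char #6 = E1 9B 81.
Offset 22: leading byte 0xF2 = 11110010 → 4-byte char #7 = F2 B8 9D B7.
Offset 26: leading byte 0xF3 = 11110011 → 4-byte char #8 = F3 A9 85 B7.
Leading byte 0xF3 = 11110011 matches 11110xxx → 4-byte sequence.
Byte 1: 0xF3 = 11110011, payload 011 (3 bits).
Byte 2: 0xA9 = 10101001 (10xxxxxx ✓), payload 101001.
Byte 3: 0x85 = 10000101 (10xxxxxx ✓), payload 000101.
Byte 4: 0xB7 = 10110111 (10xxxxxx ✓), payload 110111.
Concatenate: 011101001000101110111 = 0xE9177 (21 bits → U+E9177).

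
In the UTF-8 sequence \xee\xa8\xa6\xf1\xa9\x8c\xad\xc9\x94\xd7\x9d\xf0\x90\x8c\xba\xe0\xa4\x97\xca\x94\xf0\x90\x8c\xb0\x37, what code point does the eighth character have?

U+10330

Offset 0: leading byte 0xEE = 11101110 → 3-byte char #1 = EE A8 A6.
Offset 3: leading byte 0xF1 = 11110001 → 4-byte char #2 = F1 A9 8C AD.
Offset 7: leading byte 0xC9 = 11001001 → 2-byte char #3 = C9 94.
Offset 9: leading byte 0xD7 = 11010111 → 2-byte char #4 = D7 9D.
Offset 11: leading byte 0xF0 = 11110000 → 4-byte char #5 = F0 90 8C BA.
Offset 15: leading byte 0xE0 = 11100000 → 3-byte char #6 = E0 A4 97.
Offset 18: leading byte 0xCA = 11001010 → 2-byte char #7 = CA 94.
Offset 20: leading byte 0xF0 = 11110000 → 4-byte char #8 = F0 90 8C B0.
Leading byte 0xF0 = 11110000 matches 11110xxx → 4-byte sequence.
Byte 1: 0xF0 = 11110000, payload 000 (3 bits).
Byte 2: 0x90 = 10010000 (10xxxxxx ✓), payload 010000.
Byte 3: 0x8C = 10001100 (10xxxxxx ✓), payload 001100.
Byte 4: 0xB0 = 10110000 (10xxxxxx ✓), payload 110000.
Concatenate: 000010000001100110000 = 0x10330 (21 bits → U+10330).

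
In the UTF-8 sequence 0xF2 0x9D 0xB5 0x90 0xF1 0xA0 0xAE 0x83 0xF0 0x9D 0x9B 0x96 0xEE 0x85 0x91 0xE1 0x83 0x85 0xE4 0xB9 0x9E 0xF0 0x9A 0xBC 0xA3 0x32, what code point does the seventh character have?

U+1AF23

Offset 0: leading byte 0xF2 = 11110010 → 4-byte char #1 = F2 9D B5 90.
Offset 4: leading byte 0xF1 = 11110001 → 4-byte char #2 = F1 A0 AE 83.
Offset 8: leading byte 0xF0 = 11110000 → 4-byte char #3 = F0 9D 9B 96.
Offset 12: leading byte 0xEE = 11101110 → 3-byte char #4 = EE 85 91.
Offset 15: leading byte 0xE1 = 11100001 → 3-byte char #5 = E1 83 85.
Offset 18: leading byte 0xE4 = 11100100 → 3-byte char #6 = E4 B9 9E.
Offset 21: leading byte 0xF0 = 11110000 → 4-byte char #7 = F0 9A BC A3.
Leading byte 0xF0 = 11110000 matches 11110xxx → 4-byte sequence.
Byte 1: 0xF0 = 11110000, payload 000 (3 bits).
Byte 2: 0x9A = 10011010 (10xxxxxx ✓), payload 011010.
Byte 3: 0xBC = 10111100 (10xxxxxx ✓), payload 111100.
Byte 4: 0xA3 = 10100011 (10xxxxxx ✓), payload 100011.
Concatenate: 000011010111100100011 = 0x1AF23 (21 bits → U+1AF23).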